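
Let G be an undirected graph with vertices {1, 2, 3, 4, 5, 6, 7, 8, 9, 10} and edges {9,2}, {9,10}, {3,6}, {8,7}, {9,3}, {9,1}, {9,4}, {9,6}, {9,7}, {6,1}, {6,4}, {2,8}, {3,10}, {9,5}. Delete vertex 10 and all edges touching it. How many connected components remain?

With 10 gone, the remaining components are: {1, 2, 3, 4, 5, 6, 7, 8, 9}.
That is 1 component.

1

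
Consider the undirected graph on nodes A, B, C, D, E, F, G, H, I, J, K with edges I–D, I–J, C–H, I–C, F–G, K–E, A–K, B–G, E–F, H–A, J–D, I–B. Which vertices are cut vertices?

Removing I increases the component count from 1 to 2, so I is a cut vertex.
By contrast removing K leaves 1 component; it is not a cut vertex. No other vertex is a cut vertex either.

I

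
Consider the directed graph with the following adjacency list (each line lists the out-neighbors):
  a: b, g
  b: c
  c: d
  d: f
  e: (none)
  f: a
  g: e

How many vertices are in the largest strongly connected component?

{a, b, c, d, f} are all mutually reachable — one SCC of size 5.
{g} is an SCC by itself.
{e} is an SCC by itself.
The largest has 5 vertices.

5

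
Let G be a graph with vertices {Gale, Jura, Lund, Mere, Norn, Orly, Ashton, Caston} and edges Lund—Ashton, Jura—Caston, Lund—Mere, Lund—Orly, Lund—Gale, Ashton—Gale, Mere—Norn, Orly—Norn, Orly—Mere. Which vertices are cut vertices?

Removing Lund increases the component count from 2 to 3, so Lund is a cut vertex.
By contrast removing Norn leaves 2 components; it is not a cut vertex. No other vertex is a cut vertex either.

Lund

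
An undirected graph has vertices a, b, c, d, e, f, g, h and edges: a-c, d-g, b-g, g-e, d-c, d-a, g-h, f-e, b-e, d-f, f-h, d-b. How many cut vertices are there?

1

Removing d increases the component count from 1 to 2, so d is a cut vertex.
By contrast removing e leaves 1 component; it is not a cut vertex. No other vertex is a cut vertex either.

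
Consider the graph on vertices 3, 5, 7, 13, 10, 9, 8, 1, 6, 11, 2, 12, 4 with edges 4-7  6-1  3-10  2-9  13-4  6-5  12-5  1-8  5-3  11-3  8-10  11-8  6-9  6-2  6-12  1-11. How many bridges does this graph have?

2

The edges on the cycle 6-2-9-6 are not bridges since each lies on that cycle.
But removing 13-4 disconnects 13 from 4; removing 4-7 disconnects 4 from 7 — these are bridges.
That makes 2 bridges.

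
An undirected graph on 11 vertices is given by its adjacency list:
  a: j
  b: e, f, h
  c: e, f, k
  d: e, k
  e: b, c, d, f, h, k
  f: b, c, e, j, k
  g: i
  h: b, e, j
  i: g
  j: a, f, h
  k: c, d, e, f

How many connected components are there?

Starting from g we can reach g, i. That is one component of size 2.
Starting from a we can reach a, b, c, d, e, f, h, j, k. That is one component of size 9.
Total: 2 components.

2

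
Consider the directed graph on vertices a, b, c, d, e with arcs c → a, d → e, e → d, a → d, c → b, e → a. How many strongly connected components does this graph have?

{a, d, e} are all mutually reachable — one SCC of size 3.
{c} is an SCC by itself.
{b} is an SCC by itself.
That gives 3 strongly connected components.

3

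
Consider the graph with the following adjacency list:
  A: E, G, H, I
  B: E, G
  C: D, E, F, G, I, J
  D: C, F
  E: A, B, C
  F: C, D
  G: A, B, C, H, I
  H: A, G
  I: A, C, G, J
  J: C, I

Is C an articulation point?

Deleting C raises the number of components from 1 to 2, so C is a cut vertex.

Yes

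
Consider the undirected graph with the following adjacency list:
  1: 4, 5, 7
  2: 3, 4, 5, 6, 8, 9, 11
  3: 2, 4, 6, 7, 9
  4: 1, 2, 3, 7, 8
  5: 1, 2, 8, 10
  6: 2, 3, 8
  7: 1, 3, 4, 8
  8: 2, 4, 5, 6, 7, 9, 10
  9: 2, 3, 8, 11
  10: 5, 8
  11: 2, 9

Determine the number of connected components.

1

Starting from 1 we can reach 1, 2, 3, 4, 5, 6, 7, 8, 9, 10, 11. That is one component of size 11.
Total: 1 component.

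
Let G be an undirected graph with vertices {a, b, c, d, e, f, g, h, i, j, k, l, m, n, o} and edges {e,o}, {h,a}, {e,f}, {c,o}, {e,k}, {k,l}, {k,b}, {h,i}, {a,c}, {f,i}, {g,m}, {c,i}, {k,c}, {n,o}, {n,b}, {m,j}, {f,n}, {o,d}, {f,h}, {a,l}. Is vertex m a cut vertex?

Deleting m raises the number of components from 2 to 3, so m is a cut vertex.

Yes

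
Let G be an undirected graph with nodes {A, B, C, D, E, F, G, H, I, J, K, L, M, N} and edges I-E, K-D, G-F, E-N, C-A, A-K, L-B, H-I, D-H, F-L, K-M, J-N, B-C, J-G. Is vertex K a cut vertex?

Yes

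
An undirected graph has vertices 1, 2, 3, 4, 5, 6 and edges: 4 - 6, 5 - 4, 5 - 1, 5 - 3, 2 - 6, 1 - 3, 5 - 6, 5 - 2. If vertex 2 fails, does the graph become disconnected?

No

Deleting 2 leaves 1 component (was 1) (its neighbors 5, 6 remain connected to each other), so 2 is not a cut vertex.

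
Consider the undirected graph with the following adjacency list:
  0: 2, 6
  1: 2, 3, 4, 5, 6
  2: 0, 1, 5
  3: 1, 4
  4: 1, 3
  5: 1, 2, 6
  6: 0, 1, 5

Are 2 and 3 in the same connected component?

Yes

From 2 we can reach 0, 1, 2, 3, 4, 5, 6, which includes 3.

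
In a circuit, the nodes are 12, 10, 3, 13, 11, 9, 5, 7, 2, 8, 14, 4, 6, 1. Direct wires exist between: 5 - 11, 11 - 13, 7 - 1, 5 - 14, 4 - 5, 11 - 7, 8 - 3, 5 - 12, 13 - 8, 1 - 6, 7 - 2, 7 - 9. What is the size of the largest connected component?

13

10 is isolated — a component by itself.
Starting from 1 we can reach 1, 2, 3, 4, 5, 6, 7, 8, 9, 11, 12, 13, 14. That is one component of size 13.
The largest has 13 vertices.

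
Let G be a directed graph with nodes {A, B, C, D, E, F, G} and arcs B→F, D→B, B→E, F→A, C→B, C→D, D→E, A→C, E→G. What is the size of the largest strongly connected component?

5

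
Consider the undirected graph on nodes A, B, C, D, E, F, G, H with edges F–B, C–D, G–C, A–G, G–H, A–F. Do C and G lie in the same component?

Yes

From C we can reach A, B, C, D, F, G, H, which includes G.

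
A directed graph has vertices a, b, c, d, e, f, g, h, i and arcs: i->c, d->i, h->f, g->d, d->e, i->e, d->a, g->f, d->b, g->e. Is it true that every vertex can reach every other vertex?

No

There is no directed path from f to a, so the graph is not strongly connected.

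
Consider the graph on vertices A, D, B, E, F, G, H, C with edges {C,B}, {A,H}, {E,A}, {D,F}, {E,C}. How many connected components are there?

3

G is isolated — a component by itself.
Starting from D we can reach D, F. That is one component of size 2.
Starting from A we can reach A, B, C, E, H. That is one component of size 5.
Total: 3 components.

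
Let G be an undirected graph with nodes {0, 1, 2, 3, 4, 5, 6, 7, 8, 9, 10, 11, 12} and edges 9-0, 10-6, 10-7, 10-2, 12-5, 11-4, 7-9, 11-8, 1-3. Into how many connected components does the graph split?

4

Starting from 5 we can reach 5, 12. That is one component of size 2.
Starting from 1 we can reach 1, 3. That is one component of size 2.
Starting from 4 we can reach 4, 8, 11. That is one component of size 3.
Starting from 0 we can reach 0, 2, 6, 7, 9, 10. That is one component of size 6.
Total: 4 components.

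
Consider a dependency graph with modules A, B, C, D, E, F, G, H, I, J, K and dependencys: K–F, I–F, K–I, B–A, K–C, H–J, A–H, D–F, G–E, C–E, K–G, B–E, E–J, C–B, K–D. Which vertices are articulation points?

Removing K increases the component count from 1 to 2, so K is a cut vertex.
By contrast removing G leaves 1 component; it is not a cut vertex. No other vertex is a cut vertex either.

K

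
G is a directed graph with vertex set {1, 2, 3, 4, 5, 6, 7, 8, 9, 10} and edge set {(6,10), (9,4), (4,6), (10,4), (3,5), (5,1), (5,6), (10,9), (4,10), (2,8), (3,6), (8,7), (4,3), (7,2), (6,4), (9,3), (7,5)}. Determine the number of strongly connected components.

{3, 4, 5, 6, 9, 10} are all mutually reachable — one SCC of size 6.
{2, 7, 8} are all mutually reachable — one SCC of size 3.
{1} is an SCC by itself.
That gives 3 strongly connected components.

3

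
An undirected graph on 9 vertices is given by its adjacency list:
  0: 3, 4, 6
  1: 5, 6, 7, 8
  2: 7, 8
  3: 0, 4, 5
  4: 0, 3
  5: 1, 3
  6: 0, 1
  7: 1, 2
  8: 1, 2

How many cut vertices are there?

1

Removing 1 increases the component count from 1 to 2, so 1 is a cut vertex.
By contrast removing 5 leaves 1 component; it is not a cut vertex. No other vertex is a cut vertex either.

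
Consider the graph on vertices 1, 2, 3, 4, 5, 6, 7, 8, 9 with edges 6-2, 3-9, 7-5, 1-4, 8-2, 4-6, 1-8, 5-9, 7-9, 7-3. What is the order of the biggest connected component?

5

Starting from 3 we can reach 3, 5, 7, 9. That is one component of size 4.
Starting from 1 we can reach 1, 2, 4, 6, 8. That is one component of size 5.
The largest has 5 vertices.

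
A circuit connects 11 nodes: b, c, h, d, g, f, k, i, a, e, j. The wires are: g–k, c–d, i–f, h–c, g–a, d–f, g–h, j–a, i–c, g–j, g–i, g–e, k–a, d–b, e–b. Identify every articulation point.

Removing g increases the component count from 1 to 2, so g is a cut vertex.
By contrast removing a leaves 1 component; it is not a cut vertex. No other vertex is a cut vertex either.

g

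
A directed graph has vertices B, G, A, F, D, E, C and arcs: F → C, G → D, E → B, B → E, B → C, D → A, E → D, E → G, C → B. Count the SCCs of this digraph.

{B, C, E} are all mutually reachable — one SCC of size 3.
{D} is an SCC by itself.
{F} is an SCC by itself.
{A} is an SCC by itself.
{G} is an SCC by itself.
That gives 5 strongly connected components.

5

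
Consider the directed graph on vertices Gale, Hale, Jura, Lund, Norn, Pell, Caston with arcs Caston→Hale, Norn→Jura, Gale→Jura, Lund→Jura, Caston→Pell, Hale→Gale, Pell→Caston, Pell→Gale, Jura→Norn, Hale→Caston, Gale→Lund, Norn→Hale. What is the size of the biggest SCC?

7

{Gale, Hale, Jura, Lund, Norn, Pell, Caston} are all mutually reachable — one SCC of size 7.
The largest has 7 vertices.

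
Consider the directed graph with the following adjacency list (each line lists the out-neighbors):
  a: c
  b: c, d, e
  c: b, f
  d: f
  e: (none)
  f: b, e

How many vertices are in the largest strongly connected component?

4

{b, c, d, f} are all mutually reachable — one SCC of size 4.
{e} is an SCC by itself.
{a} is an SCC by itself.
The largest has 4 vertices.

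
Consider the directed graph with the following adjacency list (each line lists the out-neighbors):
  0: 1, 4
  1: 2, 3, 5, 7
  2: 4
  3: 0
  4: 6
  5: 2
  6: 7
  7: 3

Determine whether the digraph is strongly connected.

Yes

From 7 we can reach every vertex (0, 1, 2, 3, 4, 5, 6, 7), and every vertex can reach 7 (0, 1, 2, 3, 4, 5, 6, 7). So the whole graph is one strongly connected component.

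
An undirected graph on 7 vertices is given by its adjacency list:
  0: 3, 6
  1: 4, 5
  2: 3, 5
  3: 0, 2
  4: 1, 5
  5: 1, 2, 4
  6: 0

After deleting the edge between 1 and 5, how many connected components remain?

1

1 and 5 are still connected via 1-4-5, so the component count stays at 1.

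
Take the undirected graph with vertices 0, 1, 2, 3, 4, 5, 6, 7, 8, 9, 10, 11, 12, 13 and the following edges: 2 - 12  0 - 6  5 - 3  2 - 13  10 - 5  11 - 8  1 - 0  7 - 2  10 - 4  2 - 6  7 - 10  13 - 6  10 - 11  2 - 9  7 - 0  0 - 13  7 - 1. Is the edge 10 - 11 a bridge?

Yes

Removing 10 - 11 leaves no path between 10 and 11: the component count goes from 1 to 2. So it is a bridge.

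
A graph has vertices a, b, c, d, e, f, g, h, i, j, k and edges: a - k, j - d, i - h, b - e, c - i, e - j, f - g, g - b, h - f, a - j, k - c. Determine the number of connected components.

Starting from a we can reach a, b, c, d, e, f, g, h, i, j, k. That is one component of size 11.
Total: 1 component.

1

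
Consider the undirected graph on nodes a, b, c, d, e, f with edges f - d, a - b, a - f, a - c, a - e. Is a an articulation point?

Deleting a raises the number of components from 1 to 4, so a is a cut vertex.

Yes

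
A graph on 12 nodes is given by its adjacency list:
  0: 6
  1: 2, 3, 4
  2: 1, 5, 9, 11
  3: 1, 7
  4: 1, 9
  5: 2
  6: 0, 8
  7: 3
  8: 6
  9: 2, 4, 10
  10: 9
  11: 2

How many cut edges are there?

The edges on the cycle 4-1-2-9-4 are not bridges since each lies on that cycle.
But removing 5-2 disconnects 5 from 2; removing 0-6 disconnects 0 from 6; removing 9-10 disconnects 9 from 10; removing 2-11 disconnects 2 from 11 — these are bridges.
In total 7 edges are bridges.

7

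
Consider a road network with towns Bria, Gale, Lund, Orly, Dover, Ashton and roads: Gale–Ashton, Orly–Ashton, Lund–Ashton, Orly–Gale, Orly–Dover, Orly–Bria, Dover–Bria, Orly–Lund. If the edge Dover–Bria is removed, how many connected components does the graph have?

Dover and Bria are still connected via Dover-Orly-Bria, so the component count stays at 1.

1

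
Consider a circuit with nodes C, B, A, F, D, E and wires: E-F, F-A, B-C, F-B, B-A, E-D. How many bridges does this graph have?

3

The edges on the cycle F-B-A-F are not bridges since each lies on that cycle.
But removing C-B disconnects C from B; removing E-D disconnects E from D; removing E-F disconnects E from F — these are bridges.
That makes 3 bridges.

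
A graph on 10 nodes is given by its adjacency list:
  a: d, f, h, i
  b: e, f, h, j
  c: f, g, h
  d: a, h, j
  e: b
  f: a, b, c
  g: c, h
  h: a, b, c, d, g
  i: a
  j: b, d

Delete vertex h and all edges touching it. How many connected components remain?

With h gone, the remaining components are: {a, b, c, d, e, f, g, i, j}.
That is 1 component.

1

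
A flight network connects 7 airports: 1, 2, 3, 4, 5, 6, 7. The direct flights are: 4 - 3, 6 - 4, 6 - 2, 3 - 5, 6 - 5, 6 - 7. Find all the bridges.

The edges on the cycle 6-4-3-5-6 are not bridges since each lies on that cycle.
But removing 6 - 2 disconnects 6 from 2; removing 6 - 7 disconnects 6 from 7 — these are bridges.

2-6, 6-7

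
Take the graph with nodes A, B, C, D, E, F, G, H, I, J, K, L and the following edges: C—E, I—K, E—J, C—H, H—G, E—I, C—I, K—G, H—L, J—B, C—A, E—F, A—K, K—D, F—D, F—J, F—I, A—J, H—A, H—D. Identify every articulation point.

H, J

Removing H increases the component count from 1 to 2, so H is a cut vertex.
Removing J increases the component count from 1 to 2, so J is a cut vertex.
By contrast removing K leaves 1 component; it is not a cut vertex. No other vertex is a cut vertex either.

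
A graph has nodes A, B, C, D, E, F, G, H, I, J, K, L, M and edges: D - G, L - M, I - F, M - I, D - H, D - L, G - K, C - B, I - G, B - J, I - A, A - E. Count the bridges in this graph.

7

The edges on the cycle D-L-M-I-G-D are not bridges since each lies on that cycle.
But removing E - A disconnects E from A; removing B - J disconnects B from J; removing I - F disconnects I from F; removing I - A disconnects I from A — these are bridges.
In total 7 edges are bridges.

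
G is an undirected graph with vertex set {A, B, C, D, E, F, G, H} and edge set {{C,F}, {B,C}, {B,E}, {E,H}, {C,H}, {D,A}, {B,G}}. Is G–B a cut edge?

Yes

Removing G–B leaves no path between G and B: the component count goes from 2 to 3. So it is a bridge.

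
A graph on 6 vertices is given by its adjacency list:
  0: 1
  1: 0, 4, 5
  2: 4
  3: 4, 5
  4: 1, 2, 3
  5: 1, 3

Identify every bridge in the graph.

0-1, 2-4

The edges on the cycle 5-1-4-3-5 are not bridges since each lies on that cycle.
But removing 4-2 disconnects 4 from 2; removing 1-0 disconnects 1 from 0 — these are bridges.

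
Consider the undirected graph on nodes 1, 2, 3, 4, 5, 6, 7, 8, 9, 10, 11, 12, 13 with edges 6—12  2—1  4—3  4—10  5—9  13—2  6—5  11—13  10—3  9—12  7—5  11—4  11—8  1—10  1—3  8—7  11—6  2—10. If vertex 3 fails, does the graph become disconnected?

No

Deleting 3 leaves 1 component (was 1) (its neighbors 1, 4, 10 remain connected to each other), so 3 is not a cut vertex.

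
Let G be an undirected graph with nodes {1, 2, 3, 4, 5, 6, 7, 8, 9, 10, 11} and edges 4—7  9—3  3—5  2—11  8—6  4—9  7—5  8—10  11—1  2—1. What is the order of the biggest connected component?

5

Starting from 1 we can reach 1, 2, 11. That is one component of size 3.
Starting from 6 we can reach 6, 8, 10. That is one component of size 3.
Starting from 3 we can reach 3, 4, 5, 7, 9. That is one component of size 5.
The largest has 5 vertices.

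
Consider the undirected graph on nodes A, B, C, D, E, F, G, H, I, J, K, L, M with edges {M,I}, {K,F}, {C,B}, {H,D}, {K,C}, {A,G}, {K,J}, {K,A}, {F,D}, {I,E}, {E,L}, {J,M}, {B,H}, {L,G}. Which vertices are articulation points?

K

Removing K increases the component count from 1 to 2, so K is a cut vertex.
By contrast removing B leaves 1 component; it is not a cut vertex. No other vertex is a cut vertex either.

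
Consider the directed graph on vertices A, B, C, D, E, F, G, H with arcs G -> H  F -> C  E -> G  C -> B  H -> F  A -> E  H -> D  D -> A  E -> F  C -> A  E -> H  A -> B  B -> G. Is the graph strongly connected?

From C we can reach every vertex (A, B, C, D, E, F, G, H), and every vertex can reach C (A, B, C, D, E, F, G, H). So the whole graph is one strongly connected component.

Yes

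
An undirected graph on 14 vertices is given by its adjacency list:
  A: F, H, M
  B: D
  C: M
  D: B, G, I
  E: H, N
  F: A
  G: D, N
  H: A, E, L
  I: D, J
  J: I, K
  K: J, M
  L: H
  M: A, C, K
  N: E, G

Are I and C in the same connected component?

Yes

From I we can reach A, B, C, D, E, F, G, H, I, J, K, L, M, N, which includes C.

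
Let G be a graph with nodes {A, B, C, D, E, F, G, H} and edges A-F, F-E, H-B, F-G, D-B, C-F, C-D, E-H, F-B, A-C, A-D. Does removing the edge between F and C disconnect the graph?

No

After removing F-C, the path F-A-C still connects them, so the edge is not a bridge.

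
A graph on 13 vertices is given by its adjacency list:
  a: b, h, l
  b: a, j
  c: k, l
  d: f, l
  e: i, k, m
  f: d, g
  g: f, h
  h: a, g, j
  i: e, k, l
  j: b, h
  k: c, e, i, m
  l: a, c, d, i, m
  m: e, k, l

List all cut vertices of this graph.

l

Removing l increases the component count from 1 to 2, so l is a cut vertex.
By contrast removing c leaves 1 component; it is not a cut vertex. No other vertex is a cut vertex either.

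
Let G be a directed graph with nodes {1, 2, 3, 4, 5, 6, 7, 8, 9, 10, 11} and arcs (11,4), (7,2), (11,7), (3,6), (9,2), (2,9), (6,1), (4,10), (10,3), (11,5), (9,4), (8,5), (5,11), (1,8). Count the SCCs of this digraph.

{1, 2, 3, 4, 5, 6, 7, 8, 9, 10, 11} are all mutually reachable — one SCC of size 11.
That gives 1 strongly connected component.

1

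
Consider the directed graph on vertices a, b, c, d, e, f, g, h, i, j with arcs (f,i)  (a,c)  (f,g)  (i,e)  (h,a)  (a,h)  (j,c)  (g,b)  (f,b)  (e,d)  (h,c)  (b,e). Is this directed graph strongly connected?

There is no directed path from a to j, so the graph is not strongly connected.

No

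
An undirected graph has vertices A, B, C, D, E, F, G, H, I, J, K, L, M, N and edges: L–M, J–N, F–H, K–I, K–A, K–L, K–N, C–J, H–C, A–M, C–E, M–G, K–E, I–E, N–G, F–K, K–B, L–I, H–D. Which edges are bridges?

B-K, D-H

The edges on the cycle F-H-C-J-N-G-M-A-K-F are not bridges since each lies on that cycle.
But removing B–K disconnects B from K; removing H–D disconnects H from D — these are bridges.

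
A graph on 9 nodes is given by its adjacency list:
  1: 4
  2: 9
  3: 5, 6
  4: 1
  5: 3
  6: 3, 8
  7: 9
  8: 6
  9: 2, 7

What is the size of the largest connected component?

Starting from 1 we can reach 1, 4. That is one component of size 2.
Starting from 2 we can reach 2, 7, 9. That is one component of size 3.
Starting from 3 we can reach 3, 5, 6, 8. That is one component of size 4.
The largest has 4 vertices.

4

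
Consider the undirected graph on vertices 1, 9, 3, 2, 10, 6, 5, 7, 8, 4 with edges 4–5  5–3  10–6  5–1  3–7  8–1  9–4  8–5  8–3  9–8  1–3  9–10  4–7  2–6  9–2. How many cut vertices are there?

Removing 9 increases the component count from 1 to 2, so 9 is a cut vertex.
By contrast removing 1 leaves 1 component; it is not a cut vertex. No other vertex is a cut vertex either.

1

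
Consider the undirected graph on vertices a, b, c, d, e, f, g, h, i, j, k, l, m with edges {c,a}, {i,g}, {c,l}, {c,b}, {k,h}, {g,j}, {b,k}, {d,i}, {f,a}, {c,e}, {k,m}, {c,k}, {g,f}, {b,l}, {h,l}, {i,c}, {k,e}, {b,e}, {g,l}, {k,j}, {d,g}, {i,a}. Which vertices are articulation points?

k

Removing k increases the component count from 1 to 2, so k is a cut vertex.
By contrast removing l leaves 1 component; it is not a cut vertex. No other vertex is a cut vertex either.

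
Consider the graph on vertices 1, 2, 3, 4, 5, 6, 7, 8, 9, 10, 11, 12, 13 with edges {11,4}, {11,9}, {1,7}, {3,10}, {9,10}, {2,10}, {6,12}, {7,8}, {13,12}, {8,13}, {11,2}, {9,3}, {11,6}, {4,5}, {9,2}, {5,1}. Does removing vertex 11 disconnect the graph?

Deleting 11 raises the number of components from 1 to 2, so 11 is a cut vertex.

Yes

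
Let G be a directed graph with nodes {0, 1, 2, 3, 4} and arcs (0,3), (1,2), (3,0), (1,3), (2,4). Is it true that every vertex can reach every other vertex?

No

There is no directed path from 0 to 4, so the graph is not strongly connected.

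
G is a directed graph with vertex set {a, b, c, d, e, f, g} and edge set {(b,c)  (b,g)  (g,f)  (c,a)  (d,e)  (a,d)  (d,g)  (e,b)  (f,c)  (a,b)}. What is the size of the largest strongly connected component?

7

{a, b, c, d, e, f, g} are all mutually reachable — one SCC of size 7.
The largest has 7 vertices.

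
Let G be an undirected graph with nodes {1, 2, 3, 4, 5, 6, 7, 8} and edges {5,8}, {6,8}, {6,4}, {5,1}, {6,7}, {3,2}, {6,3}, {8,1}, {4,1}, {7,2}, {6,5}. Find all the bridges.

none

The edges on the cycle 6-3-2-7-6 are not bridges since each lies on that cycle.
Every edge lies on some cycle, so there are no bridges.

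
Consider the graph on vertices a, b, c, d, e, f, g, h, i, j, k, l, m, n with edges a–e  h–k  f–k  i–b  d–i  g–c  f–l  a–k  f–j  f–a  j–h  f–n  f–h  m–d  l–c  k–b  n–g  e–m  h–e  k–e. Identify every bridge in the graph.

The edges on the cycle f-n-g-c-l-f are not bridges since each lies on that cycle.
Every edge lies on some cycle, so there are no bridges.

none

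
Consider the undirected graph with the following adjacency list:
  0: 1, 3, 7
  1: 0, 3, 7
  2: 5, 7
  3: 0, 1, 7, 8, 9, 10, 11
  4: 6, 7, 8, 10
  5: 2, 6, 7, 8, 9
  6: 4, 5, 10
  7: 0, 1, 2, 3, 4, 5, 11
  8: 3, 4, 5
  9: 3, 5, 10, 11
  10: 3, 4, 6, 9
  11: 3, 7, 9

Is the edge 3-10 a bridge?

After removing 3-10, the path 3-9-10 still connects them, so the edge is not a bridge.

No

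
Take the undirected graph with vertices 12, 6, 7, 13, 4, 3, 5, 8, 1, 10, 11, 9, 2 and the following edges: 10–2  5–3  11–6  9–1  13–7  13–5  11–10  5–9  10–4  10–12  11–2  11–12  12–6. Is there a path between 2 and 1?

The component containing 2 is {2, 4, 6, 10, 11, 12}, and 1 is not in it.

No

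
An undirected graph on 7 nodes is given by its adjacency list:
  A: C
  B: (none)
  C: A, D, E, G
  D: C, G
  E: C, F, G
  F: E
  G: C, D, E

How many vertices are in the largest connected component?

6

B is isolated — a component by itself.
Starting from A we can reach A, C, D, E, F, G. That is one component of size 6.
The largest has 6 vertices.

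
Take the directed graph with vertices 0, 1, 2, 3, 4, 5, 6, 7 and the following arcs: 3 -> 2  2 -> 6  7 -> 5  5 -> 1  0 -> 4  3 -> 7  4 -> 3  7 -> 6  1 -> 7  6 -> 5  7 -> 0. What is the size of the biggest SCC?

{0, 1, 2, 3, 4, 5, 6, 7} are all mutually reachable — one SCC of size 8.
The largest has 8 vertices.

8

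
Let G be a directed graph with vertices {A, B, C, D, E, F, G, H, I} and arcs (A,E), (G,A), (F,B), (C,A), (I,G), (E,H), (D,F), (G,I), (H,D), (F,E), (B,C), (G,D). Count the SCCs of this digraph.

{A, B, C, D, E, F, H} are all mutually reachable — one SCC of size 7.
{G, I} are all mutually reachable — one SCC of size 2.
That gives 2 strongly connected components.

2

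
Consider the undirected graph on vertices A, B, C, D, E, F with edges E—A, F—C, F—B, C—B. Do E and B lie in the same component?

No

The component containing E is {A, E}, and B is not in it.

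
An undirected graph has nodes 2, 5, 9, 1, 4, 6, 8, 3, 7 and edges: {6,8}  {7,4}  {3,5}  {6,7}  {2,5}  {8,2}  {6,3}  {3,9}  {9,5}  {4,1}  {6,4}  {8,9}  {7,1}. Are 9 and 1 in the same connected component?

From 9 we can reach 1, 2, 3, 4, 5, 6, 7, 8, 9, which includes 1.

Yes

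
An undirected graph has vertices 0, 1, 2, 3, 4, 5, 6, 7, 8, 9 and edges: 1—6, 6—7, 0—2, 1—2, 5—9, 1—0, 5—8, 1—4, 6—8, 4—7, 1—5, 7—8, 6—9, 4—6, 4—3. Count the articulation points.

Removing 1 increases the component count from 1 to 2, so 1 is a cut vertex.
Removing 4 increases the component count from 1 to 2, so 4 is a cut vertex.
By contrast removing 3 leaves 1 component; it is not a cut vertex. No other vertex is a cut vertex either.

2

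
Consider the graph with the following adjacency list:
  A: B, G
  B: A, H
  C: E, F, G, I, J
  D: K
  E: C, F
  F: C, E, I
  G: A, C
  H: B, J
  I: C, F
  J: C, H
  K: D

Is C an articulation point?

Yes

Deleting C raises the number of components from 2 to 3, so C is a cut vertex.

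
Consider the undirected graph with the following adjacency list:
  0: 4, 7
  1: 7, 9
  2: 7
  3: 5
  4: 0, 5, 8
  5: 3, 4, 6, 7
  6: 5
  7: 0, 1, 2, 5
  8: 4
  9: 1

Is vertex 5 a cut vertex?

Deleting 5 raises the number of components from 1 to 3, so 5 is a cut vertex.

Yes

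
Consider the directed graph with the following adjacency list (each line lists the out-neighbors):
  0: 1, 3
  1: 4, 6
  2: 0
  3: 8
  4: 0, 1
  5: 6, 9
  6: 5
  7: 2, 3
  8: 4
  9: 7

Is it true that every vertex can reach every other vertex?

Yes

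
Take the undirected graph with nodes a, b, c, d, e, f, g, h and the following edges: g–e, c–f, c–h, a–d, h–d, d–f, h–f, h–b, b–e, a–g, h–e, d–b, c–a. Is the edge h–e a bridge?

After removing h–e, the path h-b-e still connects them, so the edge is not a bridge.

No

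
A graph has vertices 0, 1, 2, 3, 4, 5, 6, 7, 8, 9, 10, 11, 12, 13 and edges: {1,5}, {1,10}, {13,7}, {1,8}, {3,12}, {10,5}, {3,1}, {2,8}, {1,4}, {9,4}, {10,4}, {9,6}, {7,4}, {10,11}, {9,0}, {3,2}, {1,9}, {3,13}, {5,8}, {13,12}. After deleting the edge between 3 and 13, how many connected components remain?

3 and 13 are still connected via 3-12-13, so the component count stays at 1.

1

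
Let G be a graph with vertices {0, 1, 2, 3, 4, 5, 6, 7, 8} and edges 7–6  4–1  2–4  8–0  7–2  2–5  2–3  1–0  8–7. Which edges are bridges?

2-3, 2-5, 6-7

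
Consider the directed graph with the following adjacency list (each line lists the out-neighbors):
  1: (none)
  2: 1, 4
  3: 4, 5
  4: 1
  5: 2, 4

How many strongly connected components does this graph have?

{2} is an SCC by itself.
{5} is an SCC by itself.
{4} is an SCC by itself.
{3} is an SCC by itself.
{1} is an SCC by itself.
That gives 5 strongly connected components.

5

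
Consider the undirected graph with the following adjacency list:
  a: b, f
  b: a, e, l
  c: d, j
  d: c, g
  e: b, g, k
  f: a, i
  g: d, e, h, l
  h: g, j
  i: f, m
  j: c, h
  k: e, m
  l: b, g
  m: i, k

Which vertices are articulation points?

g

Removing g increases the component count from 1 to 2, so g is a cut vertex.
By contrast removing k leaves 1 component; it is not a cut vertex. No other vertex is a cut vertex either.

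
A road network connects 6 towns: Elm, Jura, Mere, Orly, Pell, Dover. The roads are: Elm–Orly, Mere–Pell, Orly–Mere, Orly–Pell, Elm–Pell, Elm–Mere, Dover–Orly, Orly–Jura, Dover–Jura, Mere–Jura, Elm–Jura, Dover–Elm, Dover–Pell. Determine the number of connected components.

Starting from Elm we can reach Elm, Jura, Mere, Orly, Pell, Dover. That is one component of size 6.
Total: 1 component.

1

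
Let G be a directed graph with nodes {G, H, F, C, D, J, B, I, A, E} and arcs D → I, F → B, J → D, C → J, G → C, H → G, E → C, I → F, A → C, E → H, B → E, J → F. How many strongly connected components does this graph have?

2

{B, C, D, E, F, G, H, I, J} are all mutually reachable — one SCC of size 9.
{A} is an SCC by itself.
That gives 2 strongly connected components.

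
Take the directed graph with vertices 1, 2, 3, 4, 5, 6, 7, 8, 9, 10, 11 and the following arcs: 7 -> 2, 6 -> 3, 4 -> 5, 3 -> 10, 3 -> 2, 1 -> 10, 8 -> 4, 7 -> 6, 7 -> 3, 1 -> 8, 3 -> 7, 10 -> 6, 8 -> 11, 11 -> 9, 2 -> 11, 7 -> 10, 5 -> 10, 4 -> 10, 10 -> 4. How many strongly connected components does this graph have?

{3, 4, 5, 6, 7, 10} are all mutually reachable — one SCC of size 6.
{2} is an SCC by itself.
{8} is an SCC by itself.
{1} is an SCC by itself.
{11} is an SCC by itself.
(and 1 more singleton SCC)
That gives 6 strongly connected components.

6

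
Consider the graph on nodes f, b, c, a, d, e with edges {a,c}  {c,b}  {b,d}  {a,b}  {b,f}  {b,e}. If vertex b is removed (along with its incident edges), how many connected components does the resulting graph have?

With b gone, the remaining components are: {d}; {e}; {f}; {a, c}.
That is 4 components.

4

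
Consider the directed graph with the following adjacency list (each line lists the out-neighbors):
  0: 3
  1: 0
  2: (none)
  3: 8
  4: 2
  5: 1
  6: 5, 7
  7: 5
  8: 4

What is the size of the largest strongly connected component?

{5} is an SCC by itself.
{2} is an SCC by itself.
{7} is an SCC by itself.
{3} is an SCC by itself.
{1} is an SCC by itself.
(and 4 more singleton SCCs)
The largest has 1 vertex.

1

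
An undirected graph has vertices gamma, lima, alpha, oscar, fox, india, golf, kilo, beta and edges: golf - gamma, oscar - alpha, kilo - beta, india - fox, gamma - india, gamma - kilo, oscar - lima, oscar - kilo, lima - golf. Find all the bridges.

alpha-oscar, beta-kilo, fox-india, gamma-india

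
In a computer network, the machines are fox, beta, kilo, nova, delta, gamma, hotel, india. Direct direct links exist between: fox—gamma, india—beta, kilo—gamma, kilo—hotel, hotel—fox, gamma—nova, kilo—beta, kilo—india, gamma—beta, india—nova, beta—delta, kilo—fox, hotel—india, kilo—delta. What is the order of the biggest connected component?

Starting from fox we can reach fox, beta, kilo, nova, delta, gamma, hotel, india. That is one component of size 8.
The largest has 8 vertices.

8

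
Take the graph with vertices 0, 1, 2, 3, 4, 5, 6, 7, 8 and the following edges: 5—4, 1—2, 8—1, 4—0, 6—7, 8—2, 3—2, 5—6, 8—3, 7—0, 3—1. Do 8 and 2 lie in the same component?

Yes

From 8 we can reach 1, 2, 3, 8, which includes 2.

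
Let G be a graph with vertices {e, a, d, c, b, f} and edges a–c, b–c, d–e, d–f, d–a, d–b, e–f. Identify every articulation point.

Removing d increases the component count from 1 to 2, so d is a cut vertex.
By contrast removing b leaves 1 component; it is not a cut vertex. No other vertex is a cut vertex either.

d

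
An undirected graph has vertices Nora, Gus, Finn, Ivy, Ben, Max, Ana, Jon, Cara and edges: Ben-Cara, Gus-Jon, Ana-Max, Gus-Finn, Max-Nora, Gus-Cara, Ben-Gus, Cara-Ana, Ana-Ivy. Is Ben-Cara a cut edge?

No

After removing Ben-Cara, the path Ben-Gus-Cara still connects them, so the edge is not a bridge.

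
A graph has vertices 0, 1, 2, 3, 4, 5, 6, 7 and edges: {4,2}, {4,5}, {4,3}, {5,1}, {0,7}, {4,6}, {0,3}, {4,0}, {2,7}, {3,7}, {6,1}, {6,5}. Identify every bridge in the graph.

The edges on the cycle 4-6-1-5-4 are not bridges since each lies on that cycle.
Every edge lies on some cycle, so there are no bridges.

none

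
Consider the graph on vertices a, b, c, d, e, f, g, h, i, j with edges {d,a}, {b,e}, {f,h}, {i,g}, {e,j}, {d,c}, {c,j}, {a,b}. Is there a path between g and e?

The component containing g is {g, i}, and e is not in it.

No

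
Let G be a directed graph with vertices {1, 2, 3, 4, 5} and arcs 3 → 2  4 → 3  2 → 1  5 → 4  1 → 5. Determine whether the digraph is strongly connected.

From 5 we can reach every vertex (1, 2, 3, 4, 5), and every vertex can reach 5 (1, 2, 3, 4, 5). So the whole graph is one strongly connected component.

Yes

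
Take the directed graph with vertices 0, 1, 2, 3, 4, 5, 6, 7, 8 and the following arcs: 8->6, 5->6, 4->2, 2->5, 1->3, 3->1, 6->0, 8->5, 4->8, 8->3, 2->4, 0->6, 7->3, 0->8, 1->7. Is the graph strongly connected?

No

There is no directed path from 7 to 6, so the graph is not strongly connected.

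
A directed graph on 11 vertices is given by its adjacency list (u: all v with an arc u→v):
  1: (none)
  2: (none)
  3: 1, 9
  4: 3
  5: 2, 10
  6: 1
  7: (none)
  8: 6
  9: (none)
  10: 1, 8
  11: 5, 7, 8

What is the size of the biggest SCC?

1

{10} is an SCC by itself.
{3} is an SCC by itself.
{2} is an SCC by itself.
{6} is an SCC by itself.
{9} is an SCC by itself.
(and 6 more singleton SCCs)
The largest has 1 vertex.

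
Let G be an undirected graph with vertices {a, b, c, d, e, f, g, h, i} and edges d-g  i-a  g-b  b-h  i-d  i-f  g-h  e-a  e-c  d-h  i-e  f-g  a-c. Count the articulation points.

Removing i increases the component count from 1 to 2, so i is a cut vertex.
By contrast removing d leaves 1 component; it is not a cut vertex. No other vertex is a cut vertex either.

1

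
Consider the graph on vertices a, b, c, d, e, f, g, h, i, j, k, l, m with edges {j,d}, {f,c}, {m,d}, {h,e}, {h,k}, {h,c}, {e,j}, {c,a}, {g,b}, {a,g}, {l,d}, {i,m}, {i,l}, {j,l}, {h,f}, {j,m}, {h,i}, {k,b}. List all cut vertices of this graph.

h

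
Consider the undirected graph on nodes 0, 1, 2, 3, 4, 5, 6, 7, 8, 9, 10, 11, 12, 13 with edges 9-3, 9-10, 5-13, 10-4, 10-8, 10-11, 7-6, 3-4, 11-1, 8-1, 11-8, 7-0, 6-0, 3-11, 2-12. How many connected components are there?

4

Starting from 2 we can reach 2, 12. That is one component of size 2.
Starting from 5 we can reach 5, 13. That is one component of size 2.
Starting from 0 we can reach 0, 6, 7. That is one component of size 3.
Starting from 1 we can reach 1, 3, 4, 8, 9, 10, 11. That is one component of size 7.
Total: 4 components.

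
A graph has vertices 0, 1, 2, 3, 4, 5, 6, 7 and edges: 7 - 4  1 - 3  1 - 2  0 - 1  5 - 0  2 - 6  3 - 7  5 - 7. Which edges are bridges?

The edges on the cycle 5-0-1-3-7-5 are not bridges since each lies on that cycle.
But removing 7 - 4 disconnects 7 from 4; removing 1 - 2 disconnects 1 from 2; removing 2 - 6 disconnects 2 from 6 — these are bridges.

1-2, 2-6, 4-7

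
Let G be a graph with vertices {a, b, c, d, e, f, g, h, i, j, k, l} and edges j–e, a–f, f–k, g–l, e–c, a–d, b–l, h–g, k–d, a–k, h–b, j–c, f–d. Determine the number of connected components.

4

i is isolated — a component by itself.
Starting from c we can reach c, e, j. That is one component of size 3.
Starting from a we can reach a, d, f, k. That is one component of size 4.
Starting from b we can reach b, g, h, l. That is one component of size 4.
Total: 4 components.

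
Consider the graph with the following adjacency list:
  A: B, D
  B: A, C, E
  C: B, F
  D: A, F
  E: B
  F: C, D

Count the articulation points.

Removing B increases the component count from 1 to 2, so B is a cut vertex.
By contrast removing F leaves 1 component; it is not a cut vertex. No other vertex is a cut vertex either.

1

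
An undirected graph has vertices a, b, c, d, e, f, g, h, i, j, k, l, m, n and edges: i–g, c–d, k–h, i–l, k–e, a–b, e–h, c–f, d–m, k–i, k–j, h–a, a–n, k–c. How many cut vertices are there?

Removing a increases the component count from 1 to 3, so a is a cut vertex.
Removing c increases the component count from 1 to 3, so c is a cut vertex.
Removing d increases the component count from 1 to 2, so d is a cut vertex.
Likewise h, i, k are cut vertices.
By contrast removing e leaves 1 component; it is not a cut vertex. No other vertex is a cut vertex either.

6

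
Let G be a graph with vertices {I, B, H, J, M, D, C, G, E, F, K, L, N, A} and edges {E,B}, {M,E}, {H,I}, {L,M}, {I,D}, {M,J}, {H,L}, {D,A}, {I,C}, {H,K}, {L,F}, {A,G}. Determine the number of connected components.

2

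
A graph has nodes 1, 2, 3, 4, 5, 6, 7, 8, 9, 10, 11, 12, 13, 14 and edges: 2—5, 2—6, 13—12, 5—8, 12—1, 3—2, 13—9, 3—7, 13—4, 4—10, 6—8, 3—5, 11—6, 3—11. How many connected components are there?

3

14 is isolated — a component by itself.
Starting from 1 we can reach 1, 4, 9, 10, 12, 13. That is one component of size 6.
Starting from 2 we can reach 2, 3, 5, 6, 7, 8, 11. That is one component of size 7.
Total: 3 components.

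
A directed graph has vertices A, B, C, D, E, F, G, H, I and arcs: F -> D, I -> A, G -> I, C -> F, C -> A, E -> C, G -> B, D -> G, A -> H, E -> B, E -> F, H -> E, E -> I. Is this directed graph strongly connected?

There is no directed path from B to G, so the graph is not strongly connected.

No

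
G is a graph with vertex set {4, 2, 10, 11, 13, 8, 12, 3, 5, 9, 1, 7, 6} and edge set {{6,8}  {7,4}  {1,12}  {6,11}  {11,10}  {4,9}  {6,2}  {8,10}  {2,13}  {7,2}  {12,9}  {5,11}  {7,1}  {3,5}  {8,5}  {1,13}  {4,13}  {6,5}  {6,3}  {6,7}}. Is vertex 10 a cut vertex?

Deleting 10 leaves 1 component (was 1) (its neighbors 8, 11 remain connected to each other), so 10 is not a cut vertex.

No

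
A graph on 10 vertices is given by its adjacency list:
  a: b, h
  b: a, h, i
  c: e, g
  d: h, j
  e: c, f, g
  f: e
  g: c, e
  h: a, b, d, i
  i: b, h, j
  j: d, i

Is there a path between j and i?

From j we can reach a, b, d, h, i, j, which includes i.

Yes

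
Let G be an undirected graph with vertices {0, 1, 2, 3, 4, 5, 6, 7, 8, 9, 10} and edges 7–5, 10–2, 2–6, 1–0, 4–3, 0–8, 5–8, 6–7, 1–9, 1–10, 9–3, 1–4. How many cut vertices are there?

Removing 1 increases the component count from 1 to 2, so 1 is a cut vertex.
By contrast removing 8 leaves 1 component; it is not a cut vertex. No other vertex is a cut vertex either.

1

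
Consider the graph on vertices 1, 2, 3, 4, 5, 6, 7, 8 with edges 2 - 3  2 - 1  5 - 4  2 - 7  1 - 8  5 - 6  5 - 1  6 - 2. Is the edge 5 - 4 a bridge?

Removing 5 - 4 leaves no path between 5 and 4: the component count goes from 1 to 2. So it is a bridge.

Yes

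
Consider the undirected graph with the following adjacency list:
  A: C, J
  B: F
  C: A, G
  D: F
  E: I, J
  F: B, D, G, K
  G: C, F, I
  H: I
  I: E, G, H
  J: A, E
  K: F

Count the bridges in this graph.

The edges on the cycle G-I-E-J-A-C-G are not bridges since each lies on that cycle.
But removing I-H disconnects I from H; removing G-F disconnects G from F; removing F-D disconnects F from D; removing K-F disconnects K from F — these are bridges.
In total 5 edges are bridges.

5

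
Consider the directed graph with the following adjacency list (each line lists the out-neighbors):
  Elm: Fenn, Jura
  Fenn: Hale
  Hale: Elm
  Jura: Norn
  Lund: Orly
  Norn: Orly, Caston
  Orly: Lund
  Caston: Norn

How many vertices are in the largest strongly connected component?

3

{Elm, Fenn, Hale} are all mutually reachable — one SCC of size 3.
{Norn, Caston} are all mutually reachable — one SCC of size 2.
{Lund, Orly} are all mutually reachable — one SCC of size 2.
{Jura} is an SCC by itself.
The largest has 3 vertices.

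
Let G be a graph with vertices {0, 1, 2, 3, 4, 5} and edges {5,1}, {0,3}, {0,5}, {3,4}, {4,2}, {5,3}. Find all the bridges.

The edges on the cycle 0-5-3-0 are not bridges since each lies on that cycle.
But removing 5 - 1 disconnects 5 from 1; removing 3 - 4 disconnects 3 from 4; removing 4 - 2 disconnects 4 from 2 — these are bridges.

1-5, 2-4, 3-4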